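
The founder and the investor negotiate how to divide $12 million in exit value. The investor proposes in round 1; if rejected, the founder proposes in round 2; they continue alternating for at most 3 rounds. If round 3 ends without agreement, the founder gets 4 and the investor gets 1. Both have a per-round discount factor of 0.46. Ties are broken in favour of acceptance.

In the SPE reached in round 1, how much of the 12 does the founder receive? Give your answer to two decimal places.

3.83

Round 3 (the investor proposes): the founder gets 4 if talks fail, so the investor offers 4 and keeps 8.
Round 2 (the founder proposes): the investor can get 8 next round, worth 0.46 × 8 = 3.68 now, so the founder offers 3.68, keeping 8.32.
Round 1 (the investor proposes): the founder can get 8.32 next round, worth 0.46 × 8.32 = 3.8272 now. The investor offers 3.8272 and keeps 12 − 3.8272 = 8.1728.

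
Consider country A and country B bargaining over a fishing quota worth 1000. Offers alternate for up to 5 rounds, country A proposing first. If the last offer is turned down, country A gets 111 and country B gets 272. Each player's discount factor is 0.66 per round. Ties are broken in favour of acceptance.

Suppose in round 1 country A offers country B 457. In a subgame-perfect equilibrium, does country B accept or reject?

Accept

Round 5 (country A proposes): country B gets 272 if talks fail, so country A offers 272 and keeps 728.
Round 4 (country B proposes): country A can get 728 next round, worth 0.66 × 728 = 480.48 now, so country B offers 480.48, keeping 519.52.
Round 3 (country A proposes): country B can get 519.52 next round, worth 0.66 × 519.52 = 342.8832 now. Country A offers 342.8832 and keeps 1000 − 342.8832 = 657.1168.
Round 2 (country B proposes): country A can get 657.1168 next round, worth 0.66 × 657.1168 = 433.697088 now, so country B offers 433.697088, keeping 566.302912.
So by rejecting in round 1, country B gets 566.302912 next round, worth 0.66 × 566.302912 = 373.75992192 now.
Offer 457 ≥ 373.75992192, so country B accepts.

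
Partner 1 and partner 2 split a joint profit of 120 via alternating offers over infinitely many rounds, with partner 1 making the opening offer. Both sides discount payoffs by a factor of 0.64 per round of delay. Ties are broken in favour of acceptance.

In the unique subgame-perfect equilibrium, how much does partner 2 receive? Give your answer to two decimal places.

Let x be partner 1's share when partner 1 proposes and y be partner 2's share when partner 2 proposes.
Partner 2 accepts iff offered ≥ 0.64·y, so x = 120 − 0.64y. Symmetrically y = 120 − 0.64x.
Substituting: x = 120 − 0.64(120 − 0.64x), giving x(1 − 0.64·0.64) = 120(1 − 0.64).
So x = 120 × 0.36 / 0.5904 ≈ 73.1707, and partner 2 receives 120 − x ≈ 46.8293.

46.83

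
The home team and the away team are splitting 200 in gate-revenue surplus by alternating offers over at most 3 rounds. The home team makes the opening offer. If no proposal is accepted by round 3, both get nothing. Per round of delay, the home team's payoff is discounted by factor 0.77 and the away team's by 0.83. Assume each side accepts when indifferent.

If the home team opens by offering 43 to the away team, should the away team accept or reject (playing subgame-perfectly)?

Accept

Work out the away team's continuation value if the offer is rejected.
Round 3 (the home team proposes): the away team will accept anything ≥ 0, so the home team offers 0 and keeps 200.
Round 2 (the away team proposes): the home team can get 200 next round, worth 0.77 × 200 = 154 now. The away team offers 154 and keeps 200 − 154 = 46.
So by rejecting in round 1, the away team gets 46 next round, worth 0.83 × 46 = 38.18 now.
Offer 43 ≥ 38.18, so the away team accepts.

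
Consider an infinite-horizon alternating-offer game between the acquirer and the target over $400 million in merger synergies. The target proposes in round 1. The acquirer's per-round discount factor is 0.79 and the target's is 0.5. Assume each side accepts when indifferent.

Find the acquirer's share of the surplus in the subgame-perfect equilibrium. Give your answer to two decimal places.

In a stationary SPE each proposer offers the other exactly their discounted continuation value.
If the target keeps x when proposing and the acquirer keeps y when proposing, then x = 400 − 0.79y and y = 400 − 0.5x.
Solving: x = 400(1 − 0.79) / (1 − 0.5·0.79) = 84 / 0.605 ≈ 138.8430.
The acquirer gets 400 − 138.8430 ≈ 261.1570.

261.16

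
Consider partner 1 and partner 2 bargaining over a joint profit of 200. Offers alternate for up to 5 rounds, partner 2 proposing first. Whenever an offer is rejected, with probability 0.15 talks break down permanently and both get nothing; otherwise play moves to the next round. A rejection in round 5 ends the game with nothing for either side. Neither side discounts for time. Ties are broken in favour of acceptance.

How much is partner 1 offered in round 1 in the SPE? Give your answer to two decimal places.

By backward induction:
Round 5 (partner 2 proposes): partner 1 will accept anything ≥ 0, so partner 2 offers 0 and keeps 200.
Round 4 (partner 1 proposes): rejecting gives partner 2 an expected 0.85 × 200 = 170. Partner 1 offers 170 and keeps 200 − 170 = 30.
Round 3 (partner 2 proposes): rejecting gives partner 1 an expected 0.85 × 30 = 25.5; partner 2 offers that and keeps 174.5.
Round 2 (partner 1 proposes): rejecting gives partner 2 an expected 0.85 × 174.5 = 148.325; partner 1 offers that and keeps 51.675.
Round 1 (partner 2 proposes): rejecting gives partner 1 an expected 0.85 × 51.675 = 43.92375. Partner 2 offers 43.92375 and keeps 200 − 43.92375 = 156.07625.

43.92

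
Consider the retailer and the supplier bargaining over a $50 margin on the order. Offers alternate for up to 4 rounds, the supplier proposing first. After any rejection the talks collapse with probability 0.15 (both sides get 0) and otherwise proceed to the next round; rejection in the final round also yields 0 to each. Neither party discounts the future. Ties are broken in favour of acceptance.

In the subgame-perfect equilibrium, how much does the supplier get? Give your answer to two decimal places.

12.92

Round 4 (the retailer proposes): rejection yields 0 for the supplier; the retailer offers 0 and keeps 50.
Round 3 (the supplier proposes): rejecting gives the retailer an expected 0.85 × 50 = 42.5. The supplier offers 42.5 and keeps 50 − 42.5 = 7.5.
Round 2 (the retailer proposes): rejecting gives the supplier an expected 0.85 × 7.5 = 6.375; the retailer offers that and keeps 43.625.
Round 1 (the supplier proposes): rejecting gives the retailer an expected 0.85 × 43.625 = 37.08125, so the supplier offers 37.08125, keeping 12.91875.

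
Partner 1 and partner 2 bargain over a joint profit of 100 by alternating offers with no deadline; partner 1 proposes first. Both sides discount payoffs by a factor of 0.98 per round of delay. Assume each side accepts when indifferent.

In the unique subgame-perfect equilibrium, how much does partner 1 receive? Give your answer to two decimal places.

50.51

In a stationary SPE each proposer offers the other exactly their discounted continuation value.
If partner 1 keeps x when proposing and partner 2 keeps y when proposing, then x = 100 − 0.98y and y = 100 − 0.98x.
Solving: x = 100(1 − 0.98) / (1 − 0.98·0.98) = 2 / 0.0396 ≈ 50.5051.
Partner 2 gets 100 − 50.5051 ≈ 49.4949.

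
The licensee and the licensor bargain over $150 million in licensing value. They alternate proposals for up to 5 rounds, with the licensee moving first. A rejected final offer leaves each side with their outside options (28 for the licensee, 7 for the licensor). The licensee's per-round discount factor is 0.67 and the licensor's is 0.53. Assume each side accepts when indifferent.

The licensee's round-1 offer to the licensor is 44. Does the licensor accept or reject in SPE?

Accept

Round 5 (the licensee proposes): the licensor gets 7 if talks fail, so the licensee offers 7 and keeps 143.
Round 4 (the licensor proposes): the licensee can get 143 next round, worth 0.67 × 143 = 95.81 now. The licensor offers 95.81 and keeps 150 − 95.81 = 54.19.
Round 3 (the licensee proposes): the licensor can get 54.19 next round, worth 0.53 × 54.19 = 28.7207 now, so the licensee offers 28.7207, keeping 121.2793.
Round 2 (the licensor proposes): the licensee can get 121.2793 next round, worth 0.67 × 121.2793 = 81.257131 now. The licensor offers 81.257131 and keeps 150 − 81.257131 = 68.742869.
So by rejecting in round 1, the licensor gets 68.742869 next round, worth 0.53 × 68.742869 = 36.43372057 now.
Offer 44 ≥ 36.43372057, so the licensor accepts.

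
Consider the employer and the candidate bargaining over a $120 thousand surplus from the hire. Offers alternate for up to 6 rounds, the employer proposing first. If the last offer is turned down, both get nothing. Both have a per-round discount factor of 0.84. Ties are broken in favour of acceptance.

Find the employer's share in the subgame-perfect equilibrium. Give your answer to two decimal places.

Round 6 (the candidate proposes): the employer will accept anything ≥ 0, so the candidate offers 0 and keeps 120.
Round 5 (the employer proposes): the candidate can get 120 next round, worth 0.84 × 120 = 100.8 now, so the employer offers 100.8, keeping 19.2.
Round 4 (the candidate proposes): the employer can get 19.2 next round, worth 0.84 × 19.2 = 16.128 now; the candidate offers that and keeps 103.872.
Round 3 (the employer proposes): the candidate can get 103.872 next round, worth 0.84 × 103.872 = 87.25248 now. The employer offers 87.25248 and keeps 120 − 87.25248 = 32.74752.
Round 2 (the candidate proposes): the employer can get 32.74752 next round, worth 0.84 × 32.74752 = 27.5079168 now, so the candidate offers 27.5079168, keeping 92.4920832.
Round 1 (the employer proposes): the candidate can get 92.4920832 next round, worth 0.84 × 92.4920832 = 77.693349888 now; the employer offers that and keeps 42.306650112.

42.31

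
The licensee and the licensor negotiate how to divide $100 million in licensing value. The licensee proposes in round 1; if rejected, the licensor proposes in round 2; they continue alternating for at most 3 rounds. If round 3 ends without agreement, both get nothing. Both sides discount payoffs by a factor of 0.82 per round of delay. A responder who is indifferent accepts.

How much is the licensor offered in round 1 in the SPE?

14.76

Round 3 (the licensee proposes): the licensor will accept anything ≥ 0, so the licensee offers 0 and keeps 100.
Round 2 (the licensor proposes): the licensee can get 100 next round, worth 0.82 × 100 = 82 now; the licensor offers that and keeps 18.
Round 1 (the licensee proposes): the licensor can get 18 next round, worth 0.82 × 18 = 14.76 now. The licensee offers 14.76 and keeps 100 − 14.76 = 85.24.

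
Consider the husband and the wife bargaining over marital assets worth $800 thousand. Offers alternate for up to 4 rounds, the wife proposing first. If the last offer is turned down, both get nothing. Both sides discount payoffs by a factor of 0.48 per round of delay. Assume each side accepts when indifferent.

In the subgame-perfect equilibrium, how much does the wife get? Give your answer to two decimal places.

By backward induction:
Round 4 (the husband proposes): the wife will accept anything ≥ 0, so the husband offers 0 and keeps 800.
Round 3 (the wife proposes): the husband can get 800 next round, worth 0.48 × 800 = 384 now; the wife offers that and keeps 416.
Round 2 (the husband proposes): the wife can get 416 next round, worth 0.48 × 416 = 199.68 now. The husband offers 199.68 and keeps 800 − 199.68 = 600.32.
Round 1 (the wife proposes): the husband can get 600.32 next round, worth 0.48 × 600.32 = 288.1536 now. The wife offers 288.1536 and keeps 800 − 288.1536 = 511.8464.

511.85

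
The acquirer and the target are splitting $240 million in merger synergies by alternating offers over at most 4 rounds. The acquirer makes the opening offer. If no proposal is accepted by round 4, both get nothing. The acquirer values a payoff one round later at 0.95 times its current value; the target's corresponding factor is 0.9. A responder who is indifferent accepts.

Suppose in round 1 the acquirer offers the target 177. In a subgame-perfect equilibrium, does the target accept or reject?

Round 4 (the target proposes): rejection yields 0 for the acquirer; the target offers 0 and keeps 240.
Round 3 (the acquirer proposes): the target can get 240 next round, worth 0.9 × 240 = 216 now. The acquirer offers 216 and keeps 240 − 216 = 24.
Round 2 (the target proposes): the acquirer can get 24 next round, worth 0.95 × 24 = 22.8 now, so the target offers 22.8, keeping 217.2.
So by rejecting in round 1, the target gets 217.2 next round, worth 0.9 × 217.2 = 195.48 now.
Offer 177 < 195.48, so the target rejects.

Reject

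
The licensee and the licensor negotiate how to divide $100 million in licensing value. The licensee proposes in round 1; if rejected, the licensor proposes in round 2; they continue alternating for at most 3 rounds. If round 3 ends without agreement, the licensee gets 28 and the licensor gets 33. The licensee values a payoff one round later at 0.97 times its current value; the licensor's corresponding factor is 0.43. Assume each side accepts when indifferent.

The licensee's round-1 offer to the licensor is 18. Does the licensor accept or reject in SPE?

Work out the licensor's continuation value if the offer is rejected.
Round 3 (the licensee proposes): the licensor gets 33 if talks fail, so the licensee offers 33 and keeps 67.
Round 2 (the licensor proposes): the licensee can get 67 next round, worth 0.97 × 67 = 64.99 now, so the licensor offers 64.99, keeping 35.01.
So by rejecting in round 1, the licensor gets 35.01 next round, worth 0.43 × 35.01 = 15.0543 now.
Offer 18 ≥ 15.0543, so the licensor accepts.

Accept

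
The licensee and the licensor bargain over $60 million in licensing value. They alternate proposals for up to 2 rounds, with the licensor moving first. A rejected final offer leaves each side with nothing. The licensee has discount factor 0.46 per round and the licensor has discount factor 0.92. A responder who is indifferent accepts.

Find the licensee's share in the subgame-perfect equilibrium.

Round 2 (the licensee proposes): the licensor will accept anything ≥ 0, so the licensee offers 0 and keeps 60.
Round 1 (the licensor proposes): the licensee can get 60 next round, worth 0.46 × 60 = 27.6 now. The licensor offers 27.6 and keeps 60 − 27.6 = 32.4.

27.6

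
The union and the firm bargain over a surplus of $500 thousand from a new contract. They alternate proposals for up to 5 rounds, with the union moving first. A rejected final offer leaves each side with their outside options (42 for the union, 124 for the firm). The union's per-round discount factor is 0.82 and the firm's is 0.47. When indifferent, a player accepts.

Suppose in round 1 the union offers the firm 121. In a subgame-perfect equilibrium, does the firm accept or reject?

Accept

Round 5 (the union proposes): the firm gets 124 if talks fail, so the union offers 124 and keeps 376.
Round 4 (the firm proposes): the union can get 376 next round, worth 0.82 × 376 = 308.32 now, so the firm offers 308.32, keeping 191.68.
Round 3 (the union proposes): the firm can get 191.68 next round, worth 0.47 × 191.68 = 90.0896 now, so the union offers 90.0896, keeping 409.9104.
Round 2 (the firm proposes): the union can get 409.9104 next round, worth 0.82 × 409.9104 = 336.126528 now, so the firm offers 336.126528, keeping 163.873472.
So by rejecting in round 1, the firm gets 163.873472 next round, worth 0.47 × 163.873472 = 77.02053184 now.
Offer 121 ≥ 77.02053184, so the firm accepts.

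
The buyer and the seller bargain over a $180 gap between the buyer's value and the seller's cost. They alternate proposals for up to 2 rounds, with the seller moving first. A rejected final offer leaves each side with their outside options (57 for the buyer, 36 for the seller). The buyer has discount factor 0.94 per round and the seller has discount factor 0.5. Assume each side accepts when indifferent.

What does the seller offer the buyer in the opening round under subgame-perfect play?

135.36

Round 2 (the buyer proposes): the seller gets 36 if talks fail, so the buyer offers 36 and keeps 144.
Round 1 (the seller proposes): the buyer can get 144 next round, worth 0.94 × 144 = 135.36 now. The seller offers 135.36 and keeps 180 − 135.36 = 44.64.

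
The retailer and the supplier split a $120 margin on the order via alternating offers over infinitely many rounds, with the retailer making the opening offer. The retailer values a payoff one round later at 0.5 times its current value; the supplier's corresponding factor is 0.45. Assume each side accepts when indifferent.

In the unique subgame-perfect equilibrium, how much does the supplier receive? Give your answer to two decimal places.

34.84

In a stationary SPE each proposer offers the other exactly their discounted continuation value.
If the retailer keeps x when proposing and the supplier keeps y when proposing, then x = 120 − 0.45y and y = 120 − 0.5x.
Solving: x = 120(1 − 0.45) / (1 − 0.5·0.45) = 66 / 0.775 ≈ 85.1613.
The supplier gets 120 − 85.1613 ≈ 34.8387.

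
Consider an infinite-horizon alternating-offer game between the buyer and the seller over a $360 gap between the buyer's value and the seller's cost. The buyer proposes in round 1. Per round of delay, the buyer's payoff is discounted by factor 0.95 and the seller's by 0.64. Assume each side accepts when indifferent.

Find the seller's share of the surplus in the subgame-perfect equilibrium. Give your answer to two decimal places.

When the buyer proposes, the seller accepts any offer worth at least 0.64 times what the seller would get by proposing next round; and vice versa.
This gives x = 360 − 0.64y and y = 360 − 0.95x, where x and y are each side's share when it proposes.
Hence (1 − 0.64·0.95)x = 360(1 − 0.64), i.e. 0.392·x = 129.6.
x ≈ 330.6122; the seller's share is 360 − x ≈ 29.3878.

29.39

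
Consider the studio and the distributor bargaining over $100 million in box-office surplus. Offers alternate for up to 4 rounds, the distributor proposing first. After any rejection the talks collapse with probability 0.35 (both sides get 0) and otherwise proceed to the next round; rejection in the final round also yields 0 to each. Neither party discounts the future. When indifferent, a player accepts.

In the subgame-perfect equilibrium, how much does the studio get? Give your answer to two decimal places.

50.21

By backward induction:
Round 4 (the studio proposes): the distributor will accept anything ≥ 0, so the studio offers 0 and keeps 100.
Round 3 (the distributor proposes): rejecting gives the studio an expected 0.65 × 100 = 65, so the distributor offers 65, keeping 35.
Round 2 (the studio proposes): rejecting gives the distributor an expected 0.65 × 35 = 22.75; the studio offers that and keeps 77.25.
Round 1 (the distributor proposes): rejecting gives the studio an expected 0.65 × 77.25 = 50.2125; the distributor offers that and keeps 49.7875.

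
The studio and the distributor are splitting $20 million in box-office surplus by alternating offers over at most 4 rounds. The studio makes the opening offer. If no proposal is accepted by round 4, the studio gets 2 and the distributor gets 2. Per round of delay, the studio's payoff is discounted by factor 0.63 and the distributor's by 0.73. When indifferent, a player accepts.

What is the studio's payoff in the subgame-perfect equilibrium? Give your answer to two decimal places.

Round 4 (the distributor proposes): the studio gets 2 if talks fail, so the distributor offers 2 and keeps 18.
Round 3 (the studio proposes): the distributor can get 18 next round, worth 0.73 × 18 = 13.14 now, so the studio offers 13.14, keeping 6.86.
Round 2 (the distributor proposes): the studio can get 6.86 next round, worth 0.63 × 6.86 = 4.3218 now, so the distributor offers 4.3218, keeping 15.6782.
Round 1 (the studio proposes): the distributor can get 15.6782 next round, worth 0.73 × 15.6782 = 11.445086 now. The studio offers 11.445086 and keeps 20 − 11.445086 = 8.554914.

8.55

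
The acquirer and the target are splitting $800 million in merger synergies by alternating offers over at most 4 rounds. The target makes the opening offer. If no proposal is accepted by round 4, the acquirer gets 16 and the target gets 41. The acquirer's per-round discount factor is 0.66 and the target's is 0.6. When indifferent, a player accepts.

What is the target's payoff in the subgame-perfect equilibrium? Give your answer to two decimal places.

390.43

Round 4 (the acquirer proposes): the target gets 41 if talks fail, so the acquirer offers 41 and keeps 759.
Round 3 (the target proposes): the acquirer can get 759 next round, worth 0.66 × 759 = 500.94 now. The target offers 500.94 and keeps 800 − 500.94 = 299.06.
Round 2 (the acquirer proposes): the target can get 299.06 next round, worth 0.6 × 299.06 = 179.436 now; the acquirer offers that and keeps 620.564.
Round 1 (the target proposes): the acquirer can get 620.564 next round, worth 0.66 × 620.564 = 409.57224 now, so the target offers 409.57224, keeping 390.42776.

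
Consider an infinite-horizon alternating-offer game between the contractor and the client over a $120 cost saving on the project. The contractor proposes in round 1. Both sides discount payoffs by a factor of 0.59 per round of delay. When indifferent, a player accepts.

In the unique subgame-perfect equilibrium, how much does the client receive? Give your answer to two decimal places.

44.53

When the contractor proposes, the client accepts any offer worth at least 0.59 times what the client would get by proposing next round; and vice versa.
This gives x = 120 − 0.59y and y = 120 − 0.59x, where x and y are each side's share when it proposes.
Hence (1 − 0.59·0.59)x = 120(1 − 0.59), i.e. 0.6519·x = 49.2.
x ≈ 75.4717; the client's share is 120 − x ≈ 44.5283.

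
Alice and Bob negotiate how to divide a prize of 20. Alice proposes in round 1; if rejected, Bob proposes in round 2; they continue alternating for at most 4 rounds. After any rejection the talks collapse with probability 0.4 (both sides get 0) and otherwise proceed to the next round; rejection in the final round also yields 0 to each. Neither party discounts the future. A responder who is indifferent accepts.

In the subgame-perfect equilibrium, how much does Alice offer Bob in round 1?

9.12

Round 4 (Bob proposes): rejection yields 0 for Alice; Bob offers 0 and keeps 20.
Round 3 (Alice proposes): rejecting gives Bob an expected 0.6 × 20 = 12; Alice offers that and keeps 8.
Round 2 (Bob proposes): rejecting gives Alice an expected 0.6 × 8 = 4.8. Bob offers 4.8 and keeps 20 − 4.8 = 15.2.
Round 1 (Alice proposes): rejecting gives Bob an expected 0.6 × 15.2 = 9.12, so Alice offers 9.12, keeping 10.88.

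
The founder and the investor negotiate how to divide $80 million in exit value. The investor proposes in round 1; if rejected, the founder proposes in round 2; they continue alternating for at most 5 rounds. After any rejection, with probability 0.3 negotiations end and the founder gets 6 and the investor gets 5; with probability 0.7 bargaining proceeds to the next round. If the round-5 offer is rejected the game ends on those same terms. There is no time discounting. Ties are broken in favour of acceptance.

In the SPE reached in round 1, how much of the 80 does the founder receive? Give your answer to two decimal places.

By backward induction:
Round 5 (the investor proposes): the founder gets 6 if talks fail, so the investor offers 6 and keeps 74.
Round 4 (the founder proposes): rejecting gives the investor an expected 0.7 × 74 + 0.3 × 5 = 53.3. The founder offers 53.3 and keeps 80 − 53.3 = 26.7.
Round 3 (the investor proposes): rejecting gives the founder an expected 0.7 × 26.7 + 0.3 × 6 = 20.49. The investor offers 20.49 and keeps 80 − 20.49 = 59.51.
Round 2 (the founder proposes): rejecting gives the investor an expected 0.7 × 59.51 + 0.3 × 5 = 43.157; the founder offers that and keeps 36.843.
Round 1 (the investor proposes): rejecting gives the founder an expected 0.7 × 36.843 + 0.3 × 6 = 27.5901; the investor offers that and keeps 52.4099.

27.59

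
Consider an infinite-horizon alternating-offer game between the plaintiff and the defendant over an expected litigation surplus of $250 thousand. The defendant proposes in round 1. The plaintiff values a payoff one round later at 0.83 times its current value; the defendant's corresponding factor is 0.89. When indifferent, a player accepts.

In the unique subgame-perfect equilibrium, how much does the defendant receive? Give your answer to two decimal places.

162.65

In a stationary SPE each proposer offers the other exactly their discounted continuation value.
If the defendant keeps x when proposing and the plaintiff keeps y when proposing, then x = 250 − 0.83y and y = 250 − 0.89x.
Solving: x = 250(1 − 0.83) / (1 − 0.89·0.83) = 42.5 / 0.2613 ≈ 162.6483.
The plaintiff gets 250 − 162.6483 ≈ 87.3517.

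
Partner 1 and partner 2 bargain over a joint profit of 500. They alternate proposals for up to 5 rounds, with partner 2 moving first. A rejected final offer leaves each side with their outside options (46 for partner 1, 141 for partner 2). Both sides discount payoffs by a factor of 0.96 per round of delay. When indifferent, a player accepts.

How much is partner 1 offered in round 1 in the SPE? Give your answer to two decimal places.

75.96

Work backward from the last round.
Round 5 (partner 2 proposes): partner 1 gets 46 if talks fail, so partner 2 offers 46 and keeps 454.
Round 4 (partner 1 proposes): partner 2 can get 454 next round, worth 0.96 × 454 = 435.84 now. Partner 1 offers 435.84 and keeps 500 − 435.84 = 64.16.
Round 3 (partner 2 proposes): partner 1 can get 64.16 next round, worth 0.96 × 64.16 = 61.5936 now. Partner 2 offers 61.5936 and keeps 500 − 61.5936 = 438.4064.
Round 2 (partner 1 proposes): partner 2 can get 438.4064 next round, worth 0.96 × 438.4064 = 420.870144 now. Partner 1 offers 420.870144 and keeps 500 − 420.870144 = 79.129856.
Round 1 (partner 2 proposes): partner 1 can get 79.129856 next round, worth 0.96 × 79.129856 = 75.96466176 now; partner 2 offers that and keeps 424.03533824.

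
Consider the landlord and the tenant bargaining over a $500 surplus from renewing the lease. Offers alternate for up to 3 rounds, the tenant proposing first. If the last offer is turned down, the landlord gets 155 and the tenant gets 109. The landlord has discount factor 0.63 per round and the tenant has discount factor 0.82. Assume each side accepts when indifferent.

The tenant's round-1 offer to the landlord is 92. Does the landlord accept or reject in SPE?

Work out the landlord's continuation value if the offer is rejected.
Round 3 (the tenant proposes): the landlord gets 155 if talks fail, so the tenant offers 155 and keeps 345.
Round 2 (the landlord proposes): the tenant can get 345 next round, worth 0.82 × 345 = 282.9 now; the landlord offers that and keeps 217.1.
So by rejecting in round 1, the landlord gets 217.1 next round, worth 0.63 × 217.1 = 136.773 now.
Offer 92 < 136.773, so the landlord rejects.

Reject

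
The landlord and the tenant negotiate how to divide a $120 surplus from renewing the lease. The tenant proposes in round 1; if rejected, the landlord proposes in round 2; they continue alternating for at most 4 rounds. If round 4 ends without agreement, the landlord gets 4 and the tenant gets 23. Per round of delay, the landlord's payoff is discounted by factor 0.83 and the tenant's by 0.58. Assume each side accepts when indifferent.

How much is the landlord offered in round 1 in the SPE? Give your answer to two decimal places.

80.59

Round 4 (the landlord proposes): the tenant gets 23 if talks fail, so the landlord offers 23 and keeps 97.
Round 3 (the tenant proposes): the landlord can get 97 next round, worth 0.83 × 97 = 80.51 now. The tenant offers 80.51 and keeps 120 − 80.51 = 39.49.
Round 2 (the landlord proposes): the tenant can get 39.49 next round, worth 0.58 × 39.49 = 22.9042 now. The landlord offers 22.9042 and keeps 120 − 22.9042 = 97.0958.
Round 1 (the tenant proposes): the landlord can get 97.0958 next round, worth 0.83 × 97.0958 = 80.589514 now, so the tenant offers 80.589514, keeping 39.410486.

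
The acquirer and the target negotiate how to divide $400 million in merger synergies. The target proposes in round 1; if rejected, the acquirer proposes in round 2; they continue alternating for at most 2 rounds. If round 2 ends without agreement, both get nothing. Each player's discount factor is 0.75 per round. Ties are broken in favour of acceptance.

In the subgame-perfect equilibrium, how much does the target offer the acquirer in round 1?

300

Round 2 (the acquirer proposes): rejection yields 0 for the target; the acquirer offers 0 and keeps 400.
Round 1 (the target proposes): the acquirer can get 400 next round, worth 0.75 × 400 = 300 now; the target offers that and keeps 100.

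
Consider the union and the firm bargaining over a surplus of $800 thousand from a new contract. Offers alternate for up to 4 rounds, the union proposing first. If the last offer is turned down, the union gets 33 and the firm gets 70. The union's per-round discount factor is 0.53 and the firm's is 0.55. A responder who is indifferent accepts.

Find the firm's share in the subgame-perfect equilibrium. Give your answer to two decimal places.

329.77

By backward induction:
Round 4 (the firm proposes): the union gets 33 if talks fail, so the firm offers 33 and keeps 767.
Round 3 (the union proposes): the firm can get 767 next round, worth 0.55 × 767 = 421.85 now, so the union offers 421.85, keeping 378.15.
Round 2 (the firm proposes): the union can get 378.15 next round, worth 0.53 × 378.15 = 200.4195 now, so the firm offers 200.4195, keeping 599.5805.
Round 1 (the union proposes): the firm can get 599.5805 next round, worth 0.55 × 599.5805 = 329.769275 now; the union offers that and keeps 470.230725.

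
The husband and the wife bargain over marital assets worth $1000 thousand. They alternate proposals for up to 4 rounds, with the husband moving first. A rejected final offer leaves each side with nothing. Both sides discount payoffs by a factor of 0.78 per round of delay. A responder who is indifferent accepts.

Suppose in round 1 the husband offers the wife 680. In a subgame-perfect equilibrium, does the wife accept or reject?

Work out the wife's continuation value if the offer is rejected.
Round 4 (the wife proposes): the husband will accept anything ≥ 0, so the wife offers 0 and keeps 1000.
Round 3 (the husband proposes): the wife can get 1000 next round, worth 0.78 × 1000 = 780 now, so the husband offers 780, keeping 220.
Round 2 (the wife proposes): the husband can get 220 next round, worth 0.78 × 220 = 171.6 now, so the wife offers 171.6, keeping 828.4.
So by rejecting in round 1, the wife gets 828.4 next round, worth 0.78 × 828.4 = 646.152 now.
Offer 680 ≥ 646.152, so the wife accepts.

Accept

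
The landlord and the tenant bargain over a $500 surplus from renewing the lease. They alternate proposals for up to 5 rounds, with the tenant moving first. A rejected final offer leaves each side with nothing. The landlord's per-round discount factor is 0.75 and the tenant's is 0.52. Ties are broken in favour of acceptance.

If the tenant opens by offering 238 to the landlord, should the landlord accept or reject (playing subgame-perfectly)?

Round 5 (the tenant proposes): the landlord will accept anything ≥ 0, so the tenant offers 0 and keeps 500.
Round 4 (the landlord proposes): the tenant can get 500 next round, worth 0.52 × 500 = 260 now. The landlord offers 260 and keeps 500 − 260 = 240.
Round 3 (the tenant proposes): the landlord can get 240 next round, worth 0.75 × 240 = 180 now, so the tenant offers 180, keeping 320.
Round 2 (the landlord proposes): the tenant can get 320 next round, worth 0.52 × 320 = 166.4 now; the landlord offers that and keeps 333.6.
So by rejecting in round 1, the landlord gets 333.6 next round, worth 0.75 × 333.6 = 250.2 now.
Offer 238 < 250.2, so the landlord rejects.

Reject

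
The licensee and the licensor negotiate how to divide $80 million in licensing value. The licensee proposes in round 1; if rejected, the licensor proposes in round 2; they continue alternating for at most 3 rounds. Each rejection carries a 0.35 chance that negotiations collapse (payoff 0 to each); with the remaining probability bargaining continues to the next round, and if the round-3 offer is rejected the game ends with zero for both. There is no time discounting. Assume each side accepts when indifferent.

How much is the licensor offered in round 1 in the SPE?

Round 3 (the licensee proposes): the licensor will accept anything ≥ 0, so the licensee offers 0 and keeps 80.
Round 2 (the licensor proposes): rejecting gives the licensee an expected 0.65 × 80 = 52, so the licensor offers 52, keeping 28.
Round 1 (the licensee proposes): rejecting gives the licensor an expected 0.65 × 28 = 18.2, so the licensee offers 18.2, keeping 61.8.

18.2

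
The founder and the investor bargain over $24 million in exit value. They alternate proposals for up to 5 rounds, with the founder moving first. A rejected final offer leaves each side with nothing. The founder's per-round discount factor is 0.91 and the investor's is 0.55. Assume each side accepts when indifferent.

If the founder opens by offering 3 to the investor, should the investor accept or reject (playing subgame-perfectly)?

Round 5 (the founder proposes): rejection yields 0 for the investor; the founder offers 0 and keeps 24.
Round 4 (the investor proposes): the founder can get 24 next round, worth 0.91 × 24 = 21.84 now, so the investor offers 21.84, keeping 2.16.
Round 3 (the founder proposes): the investor can get 2.16 next round, worth 0.55 × 2.16 = 1.188 now. The founder offers 1.188 and keeps 24 − 1.188 = 22.812.
Round 2 (the investor proposes): the founder can get 22.812 next round, worth 0.91 × 22.812 = 20.75892 now, so the investor offers 20.75892, keeping 3.24108.
So by rejecting in round 1, the investor gets 3.24108 next round, worth 0.55 × 3.24108 = 1.782594 now.
Offer 3 ≥ 1.782594, so the investor accepts.

Accept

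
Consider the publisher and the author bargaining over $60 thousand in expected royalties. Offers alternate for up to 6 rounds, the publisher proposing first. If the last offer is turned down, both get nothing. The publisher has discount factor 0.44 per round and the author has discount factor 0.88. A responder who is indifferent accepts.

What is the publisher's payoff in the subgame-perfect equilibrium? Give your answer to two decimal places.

Round 6 (the author proposes): rejection yields 0 for the publisher; the author offers 0 and keeps 60.
Round 5 (the publisher proposes): the author can get 60 next round, worth 0.88 × 60 = 52.8 now. The publisher offers 52.8 and keeps 60 − 52.8 = 7.2.
Round 4 (the author proposes): the publisher can get 7.2 next round, worth 0.44 × 7.2 = 3.168 now; the author offers that and keeps 56.832.
Round 3 (the publisher proposes): the author can get 56.832 next round, worth 0.88 × 56.832 = 50.01216 now, so the publisher offers 50.01216, keeping 9.98784.
Round 2 (the author proposes): the publisher can get 9.98784 next round, worth 0.44 × 9.98784 = 4.3946496 now. The author offers 4.3946496 and keeps 60 − 4.3946496 = 55.6053504.
Round 1 (the publisher proposes): the author can get 55.6053504 next round, worth 0.88 × 55.6053504 = 48.932708352 now; the publisher offers that and keeps 11.067291648.

11.07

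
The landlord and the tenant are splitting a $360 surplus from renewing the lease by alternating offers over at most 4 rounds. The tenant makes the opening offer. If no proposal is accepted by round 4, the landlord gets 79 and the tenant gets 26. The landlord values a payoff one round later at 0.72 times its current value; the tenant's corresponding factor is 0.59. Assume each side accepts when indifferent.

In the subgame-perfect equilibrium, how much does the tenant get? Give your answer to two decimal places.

151.57

Solve by backward induction from round 4.
Round 4 (the landlord proposes): the tenant gets 26 if talks fail, so the landlord offers 26 and keeps 334.
Round 3 (the tenant proposes): the landlord can get 334 next round, worth 0.72 × 334 = 240.48 now. The tenant offers 240.48 and keeps 360 − 240.48 = 119.52.
Round 2 (the landlord proposes): the tenant can get 119.52 next round, worth 0.59 × 119.52 = 70.5168 now; the landlord offers that and keeps 289.4832.
Round 1 (the tenant proposes): the landlord can get 289.4832 next round, worth 0.72 × 289.4832 = 208.427904 now. The tenant offers 208.427904 and keeps 360 − 208.427904 = 151.572096.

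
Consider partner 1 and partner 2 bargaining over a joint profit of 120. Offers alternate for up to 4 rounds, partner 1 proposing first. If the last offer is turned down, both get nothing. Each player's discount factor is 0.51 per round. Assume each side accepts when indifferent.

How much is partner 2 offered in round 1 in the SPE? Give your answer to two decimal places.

45.91

Round 4 (partner 2 proposes): rejection yields 0 for partner 1; partner 2 offers 0 and keeps 120.
Round 3 (partner 1 proposes): partner 2 can get 120 next round, worth 0.51 × 120 = 61.2 now; partner 1 offers that and keeps 58.8.
Round 2 (partner 2 proposes): partner 1 can get 58.8 next round, worth 0.51 × 58.8 = 29.988 now; partner 2 offers that and keeps 90.012.
Round 1 (partner 1 proposes): partner 2 can get 90.012 next round, worth 0.51 × 90.012 = 45.90612 now; partner 1 offers that and keeps 74.09388.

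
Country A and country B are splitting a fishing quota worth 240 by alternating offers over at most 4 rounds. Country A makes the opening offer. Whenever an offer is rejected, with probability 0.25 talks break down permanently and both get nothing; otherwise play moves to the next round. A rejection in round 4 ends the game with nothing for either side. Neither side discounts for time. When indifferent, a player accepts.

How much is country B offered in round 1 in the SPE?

By backward induction:
Round 4 (country B proposes): rejection yields 0 for country A; country B offers 0 and keeps 240.
Round 3 (country A proposes): rejecting gives country B an expected 0.75 × 240 = 180. Country A offers 180 and keeps 240 − 180 = 60.
Round 2 (country B proposes): rejecting gives country A an expected 0.75 × 60 = 45, so country B offers 45, keeping 195.
Round 1 (country A proposes): rejecting gives country B an expected 0.75 × 195 = 146.25; country A offers that and keeps 93.75.

146.25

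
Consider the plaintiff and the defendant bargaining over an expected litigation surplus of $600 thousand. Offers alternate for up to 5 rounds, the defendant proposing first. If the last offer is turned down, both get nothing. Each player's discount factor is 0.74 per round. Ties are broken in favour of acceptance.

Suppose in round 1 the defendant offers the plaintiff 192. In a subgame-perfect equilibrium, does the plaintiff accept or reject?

Accept

Round 5 (the defendant proposes): the plaintiff will accept anything ≥ 0, so the defendant offers 0 and keeps 600.
Round 4 (the plaintiff proposes): the defendant can get 600 next round, worth 0.74 × 600 = 444 now, so the plaintiff offers 444, keeping 156.
Round 3 (the defendant proposes): the plaintiff can get 156 next round, worth 0.74 × 156 = 115.44 now; the defendant offers that and keeps 484.56.
Round 2 (the plaintiff proposes): the defendant can get 484.56 next round, worth 0.74 × 484.56 = 358.5744 now; the plaintiff offers that and keeps 241.4256.
So by rejecting in round 1, the plaintiff gets 241.4256 next round, worth 0.74 × 241.4256 = 178.654944 now.
Offer 192 ≥ 178.654944, so the plaintiff accepts.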